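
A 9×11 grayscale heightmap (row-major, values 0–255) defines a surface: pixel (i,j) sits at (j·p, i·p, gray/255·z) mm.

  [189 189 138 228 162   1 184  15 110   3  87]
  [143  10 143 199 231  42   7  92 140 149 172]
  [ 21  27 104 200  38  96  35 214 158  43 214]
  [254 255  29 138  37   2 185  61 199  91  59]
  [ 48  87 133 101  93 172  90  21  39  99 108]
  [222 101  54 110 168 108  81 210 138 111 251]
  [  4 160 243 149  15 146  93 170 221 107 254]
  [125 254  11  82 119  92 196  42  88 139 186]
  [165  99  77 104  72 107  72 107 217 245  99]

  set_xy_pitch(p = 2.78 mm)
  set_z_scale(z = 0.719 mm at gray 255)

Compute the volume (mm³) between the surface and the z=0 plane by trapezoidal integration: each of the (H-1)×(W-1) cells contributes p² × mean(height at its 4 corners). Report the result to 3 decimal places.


height_mm = gray/255 × 0.719; cell vol = 2.78² × mean(4 corners)
unit = 2.78² × 0.719 / (4×255) = 0.00544776 mm³ per gray-sum
row 0: Σ corner-gray over 10 cells = 4677  → 25.4792
row 1: Σ corner-gray over 10 cells = 4406  → 24.0028
row 2: Σ corner-gray over 10 cells = 4372  → 23.8176
row 3: Σ corner-gray over 10 cells = 4133  → 22.5156
row 4: Σ corner-gray over 10 cells = 4461  → 24.3025
row 5: Σ corner-gray over 10 cells = 5501  → 29.9682
row 6: Σ corner-gray over 10 cells = 5223  → 28.4537
row 7: Σ corner-gray over 10 cells = 4821  → 26.2637
Σ rows: total corner-gray = 37594  → 204.8033 mm³

204.803


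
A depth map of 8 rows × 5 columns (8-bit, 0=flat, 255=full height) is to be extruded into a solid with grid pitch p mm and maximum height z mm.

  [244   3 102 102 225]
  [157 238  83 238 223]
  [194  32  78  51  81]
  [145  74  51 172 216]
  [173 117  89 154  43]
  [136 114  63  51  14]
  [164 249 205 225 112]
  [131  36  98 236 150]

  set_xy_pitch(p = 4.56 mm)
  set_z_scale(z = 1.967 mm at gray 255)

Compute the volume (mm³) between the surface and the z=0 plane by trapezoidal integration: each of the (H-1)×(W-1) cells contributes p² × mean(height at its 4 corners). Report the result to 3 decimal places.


575.662

height_mm = gray/255 × 1.967; cell vol = 4.56² × mean(4 corners)
unit = 4.56² × 1.967 / (4×255) = 0.040099 mm³ per gray-sum
row 0: Σ corner-gray over 4 cells = 2381  → 95.4758
row 1: Σ corner-gray over 4 cells = 2095  → 84.0075
row 2: Σ corner-gray over 4 cells = 1552  → 62.2337
row 3: Σ corner-gray over 4 cells = 1891  → 75.8273
row 4: Σ corner-gray over 4 cells = 1542  → 61.8327
row 5: Σ corner-gray over 4 cells = 2240  → 89.8218
row 6: Σ corner-gray over 4 cells = 2655  → 106.4629
Σ rows: total corner-gray = 14356  → 575.6617 mm³


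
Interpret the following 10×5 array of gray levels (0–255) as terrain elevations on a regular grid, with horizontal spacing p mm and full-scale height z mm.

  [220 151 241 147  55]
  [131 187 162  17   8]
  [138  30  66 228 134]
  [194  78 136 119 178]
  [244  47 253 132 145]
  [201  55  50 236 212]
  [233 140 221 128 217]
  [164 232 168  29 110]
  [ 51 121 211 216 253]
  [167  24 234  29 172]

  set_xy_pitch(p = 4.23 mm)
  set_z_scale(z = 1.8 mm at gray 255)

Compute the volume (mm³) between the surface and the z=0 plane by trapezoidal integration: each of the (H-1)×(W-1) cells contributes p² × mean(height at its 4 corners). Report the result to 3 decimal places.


height_mm = gray/255 × 1.8; cell vol = 4.23² × mean(4 corners)
unit = 4.23² × 1.8 / (4×255) = 0.0315757 mm³ per gray-sum
row 0: Σ corner-gray over 4 cells = 2224  → 70.2244
row 1: Σ corner-gray over 4 cells = 1791  → 56.5521
row 2: Σ corner-gray over 4 cells = 1958  → 61.8252
row 3: Σ corner-gray over 4 cells = 2291  → 72.3399
row 4: Σ corner-gray over 4 cells = 2348  → 74.1398
row 5: Σ corner-gray over 4 cells = 2523  → 79.6655
row 6: Σ corner-gray over 4 cells = 2560  → 80.8338
row 7: Σ corner-gray over 4 cells = 2532  → 79.9497
row 8: Σ corner-gray over 4 cells = 2313  → 73.0346
Σ rows: total corner-gray = 20540  → 648.5650 mm³

648.565


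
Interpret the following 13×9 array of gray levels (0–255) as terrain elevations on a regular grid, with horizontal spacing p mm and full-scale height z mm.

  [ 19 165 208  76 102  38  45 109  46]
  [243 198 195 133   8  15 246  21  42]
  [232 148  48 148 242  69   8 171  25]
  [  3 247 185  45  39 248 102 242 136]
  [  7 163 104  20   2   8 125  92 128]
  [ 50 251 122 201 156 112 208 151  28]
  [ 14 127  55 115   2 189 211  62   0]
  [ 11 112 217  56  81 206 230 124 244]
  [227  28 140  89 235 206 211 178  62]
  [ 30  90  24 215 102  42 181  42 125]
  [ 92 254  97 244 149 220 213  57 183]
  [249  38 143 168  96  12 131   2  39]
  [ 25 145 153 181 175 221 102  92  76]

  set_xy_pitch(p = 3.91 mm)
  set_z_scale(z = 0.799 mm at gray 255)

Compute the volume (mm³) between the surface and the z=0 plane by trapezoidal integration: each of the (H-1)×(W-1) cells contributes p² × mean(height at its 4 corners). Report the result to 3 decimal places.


570.018

height_mm = gray/255 × 0.799; cell vol = 3.91² × mean(4 corners)
unit = 3.91² × 0.799 / (4×255) = 0.0119757 mm³ per gray-sum
row 0: Σ corner-gray over 8 cells = 3468  → 41.5317
row 1: Σ corner-gray over 8 cells = 3842  → 46.0106
row 2: Σ corner-gray over 8 cells = 4280  → 51.2559
row 3: Σ corner-gray over 8 cells = 3518  → 42.1304
row 4: Σ corner-gray over 8 cells = 3643  → 43.6274
row 5: Σ corner-gray over 8 cells = 4016  → 48.0943
row 6: Σ corner-gray over 8 cells = 3843  → 46.0225
row 7: Σ corner-gray over 8 cells = 4770  → 57.1240
row 8: Σ corner-gray over 8 cells = 4010  → 48.0225
row 9: Σ corner-gray over 8 cells = 4290  → 51.3757
row 10: Σ corner-gray over 8 cells = 4211  → 50.4296
row 11: Σ corner-gray over 8 cells = 3707  → 44.3938
Σ rows: total corner-gray = 47598  → 570.0183 mm³


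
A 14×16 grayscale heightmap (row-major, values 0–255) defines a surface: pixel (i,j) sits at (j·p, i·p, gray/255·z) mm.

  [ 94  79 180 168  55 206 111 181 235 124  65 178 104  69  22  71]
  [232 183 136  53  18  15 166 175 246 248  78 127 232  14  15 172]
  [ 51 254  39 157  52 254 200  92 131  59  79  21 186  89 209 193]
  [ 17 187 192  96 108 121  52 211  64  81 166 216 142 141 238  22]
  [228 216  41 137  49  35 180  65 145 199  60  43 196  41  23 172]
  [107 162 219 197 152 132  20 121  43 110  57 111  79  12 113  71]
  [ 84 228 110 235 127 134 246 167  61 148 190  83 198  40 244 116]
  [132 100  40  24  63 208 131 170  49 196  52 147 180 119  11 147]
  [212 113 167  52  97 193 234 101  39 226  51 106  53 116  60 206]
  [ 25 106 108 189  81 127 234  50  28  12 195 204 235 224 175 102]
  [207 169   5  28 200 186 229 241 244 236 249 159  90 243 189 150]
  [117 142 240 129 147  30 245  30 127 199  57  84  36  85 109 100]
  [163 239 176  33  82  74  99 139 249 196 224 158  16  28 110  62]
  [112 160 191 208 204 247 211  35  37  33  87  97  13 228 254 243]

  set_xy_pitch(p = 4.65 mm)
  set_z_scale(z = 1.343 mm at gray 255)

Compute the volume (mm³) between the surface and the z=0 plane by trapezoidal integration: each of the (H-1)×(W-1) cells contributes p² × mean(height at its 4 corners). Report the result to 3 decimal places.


height_mm = gray/255 × 1.343; cell vol = 4.65² × mean(4 corners)
unit = 4.65² × 1.343 / (4×255) = 0.0284696 mm³ per gray-sum
row 0: Σ corner-gray over 15 cells = 7535  → 214.5186
row 1: Σ corner-gray over 15 cells = 7704  → 219.3300
row 2: Σ corner-gray over 15 cells = 7957  → 226.5328
row 3: Σ corner-gray over 15 cells = 7329  → 208.6539
row 4: Σ corner-gray over 15 cells = 6494  → 184.8817
row 5: Σ corner-gray over 15 cells = 7856  → 223.6574
row 6: Σ corner-gray over 15 cells = 7881  → 224.3691
row 7: Σ corner-gray over 15 cells = 6893  → 196.2411
row 8: Σ corner-gray over 15 cells = 7697  → 219.1307
row 9: Σ corner-gray over 15 cells = 9356  → 266.3618
row 10: Σ corner-gray over 15 cells = 8830  → 251.3868
row 11: Σ corner-gray over 15 cells = 7408  → 210.9030
row 12: Σ corner-gray over 15 cells = 8236  → 234.4758
Σ rows: total corner-gray = 101176  → 2880.4428 mm³

2880.443


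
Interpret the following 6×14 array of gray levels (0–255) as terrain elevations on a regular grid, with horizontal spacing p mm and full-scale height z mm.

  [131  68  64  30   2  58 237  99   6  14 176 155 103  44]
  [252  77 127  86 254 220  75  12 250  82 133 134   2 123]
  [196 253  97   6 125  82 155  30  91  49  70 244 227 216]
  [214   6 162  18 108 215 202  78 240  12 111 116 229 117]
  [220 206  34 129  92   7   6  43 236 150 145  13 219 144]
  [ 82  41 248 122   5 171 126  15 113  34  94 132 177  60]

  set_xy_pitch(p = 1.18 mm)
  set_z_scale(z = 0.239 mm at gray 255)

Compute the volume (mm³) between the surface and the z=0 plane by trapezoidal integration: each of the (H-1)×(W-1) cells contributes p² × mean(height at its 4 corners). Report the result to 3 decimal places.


9.949

height_mm = gray/255 × 0.239; cell vol = 1.18² × mean(4 corners)
unit = 1.18² × 0.239 / (4×255) = 0.000326258 mm³ per gray-sum
row 0: Σ corner-gray over 13 cells = 5478  → 1.7872
row 1: Σ corner-gray over 13 cells = 6549  → 2.1367
row 2: Σ corner-gray over 13 cells = 6595  → 2.1517
row 3: Σ corner-gray over 13 cells = 6249  → 2.0388
row 4: Σ corner-gray over 13 cells = 5622  → 1.8342
Σ rows: total corner-gray = 30493  → 9.9486 mm³


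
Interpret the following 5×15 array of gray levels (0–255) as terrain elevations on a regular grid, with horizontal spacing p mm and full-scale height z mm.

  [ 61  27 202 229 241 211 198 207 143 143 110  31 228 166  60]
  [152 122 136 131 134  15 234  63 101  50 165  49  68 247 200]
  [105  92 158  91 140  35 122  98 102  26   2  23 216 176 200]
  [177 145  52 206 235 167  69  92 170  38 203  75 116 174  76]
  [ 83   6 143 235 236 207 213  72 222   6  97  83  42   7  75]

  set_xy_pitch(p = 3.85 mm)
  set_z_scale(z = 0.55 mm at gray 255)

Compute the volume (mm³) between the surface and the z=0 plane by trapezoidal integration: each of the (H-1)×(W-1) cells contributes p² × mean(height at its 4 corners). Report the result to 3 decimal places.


221.081

height_mm = gray/255 × 0.55; cell vol = 3.85² × mean(4 corners)
unit = 3.85² × 0.55 / (4×255) = 0.00799252 mm³ per gray-sum
row 0: Σ corner-gray over 14 cells = 7775  → 62.1419
row 1: Σ corner-gray over 14 cells = 6249  → 49.9453
row 2: Σ corner-gray over 14 cells = 6604  → 52.7826
row 3: Σ corner-gray over 14 cells = 7033  → 56.2114
Σ rows: total corner-gray = 27661  → 221.0812 mm³


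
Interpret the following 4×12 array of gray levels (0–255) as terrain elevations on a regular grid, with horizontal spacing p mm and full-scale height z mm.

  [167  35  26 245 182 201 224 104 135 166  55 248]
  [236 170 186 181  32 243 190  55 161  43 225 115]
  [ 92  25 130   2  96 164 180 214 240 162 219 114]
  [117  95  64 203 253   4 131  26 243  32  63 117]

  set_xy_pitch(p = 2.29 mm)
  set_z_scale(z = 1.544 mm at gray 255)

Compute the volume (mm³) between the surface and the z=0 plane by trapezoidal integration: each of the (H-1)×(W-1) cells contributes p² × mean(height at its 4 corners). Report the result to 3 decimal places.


146.133

height_mm = gray/255 × 1.544; cell vol = 2.29² × mean(4 corners)
unit = 2.29² × 1.544 / (4×255) = 0.00793813 mm³ per gray-sum
row 0: Σ corner-gray over 11 cells = 6484  → 51.4708
row 1: Σ corner-gray over 11 cells = 6393  → 50.7485
row 2: Σ corner-gray over 11 cells = 5532  → 43.9137
Σ rows: total corner-gray = 18409  → 146.1330 mm³


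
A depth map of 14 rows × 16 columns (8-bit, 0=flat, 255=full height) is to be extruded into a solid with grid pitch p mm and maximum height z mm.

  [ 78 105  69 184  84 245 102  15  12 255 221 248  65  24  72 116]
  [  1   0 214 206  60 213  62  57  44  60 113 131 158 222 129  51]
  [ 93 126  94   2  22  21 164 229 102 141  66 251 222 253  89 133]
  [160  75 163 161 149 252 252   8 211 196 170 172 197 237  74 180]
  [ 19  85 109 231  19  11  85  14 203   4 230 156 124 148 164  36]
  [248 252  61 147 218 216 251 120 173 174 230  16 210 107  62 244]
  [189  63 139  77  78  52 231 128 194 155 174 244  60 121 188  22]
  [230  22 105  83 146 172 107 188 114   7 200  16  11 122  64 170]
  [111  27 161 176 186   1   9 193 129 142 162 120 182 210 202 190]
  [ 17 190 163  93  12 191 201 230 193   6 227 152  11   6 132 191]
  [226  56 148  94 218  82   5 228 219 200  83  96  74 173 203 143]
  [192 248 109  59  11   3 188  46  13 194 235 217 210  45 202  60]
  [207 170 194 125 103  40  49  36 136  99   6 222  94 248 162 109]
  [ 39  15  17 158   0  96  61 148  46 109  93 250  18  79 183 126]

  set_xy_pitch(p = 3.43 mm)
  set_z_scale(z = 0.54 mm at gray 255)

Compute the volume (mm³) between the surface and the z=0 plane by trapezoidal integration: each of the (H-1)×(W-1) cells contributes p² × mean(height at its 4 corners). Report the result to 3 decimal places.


height_mm = gray/255 × 0.54; cell vol = 3.43² × mean(4 corners)
unit = 3.43² × 0.54 / (4×255) = 0.00622848 mm³ per gray-sum
row 0: Σ corner-gray over 15 cells = 6986  → 43.5121
row 1: Σ corner-gray over 15 cells = 7180  → 44.7205
row 2: Σ corner-gray over 15 cells = 8764  → 54.5864
row 3: Σ corner-gray over 15 cells = 8195  → 51.0424
row 4: Σ corner-gray over 15 cells = 8187  → 50.9925
row 5: Σ corner-gray over 15 cells = 8985  → 55.9629
row 6: Σ corner-gray over 15 cells = 7133  → 44.4277
row 7: Σ corner-gray over 15 cells = 7215  → 44.9385
row 8: Σ corner-gray over 15 cells = 7923  → 49.3482
row 9: Σ corner-gray over 15 cells = 7949  → 49.5102
row 10: Σ corner-gray over 15 cells = 7939  → 49.4479
row 11: Σ corner-gray over 15 cells = 7496  → 46.6887
row 12: Σ corner-gray over 15 cells = 6395  → 39.8311
Σ rows: total corner-gray = 100347  → 625.0089 mm³

625.009


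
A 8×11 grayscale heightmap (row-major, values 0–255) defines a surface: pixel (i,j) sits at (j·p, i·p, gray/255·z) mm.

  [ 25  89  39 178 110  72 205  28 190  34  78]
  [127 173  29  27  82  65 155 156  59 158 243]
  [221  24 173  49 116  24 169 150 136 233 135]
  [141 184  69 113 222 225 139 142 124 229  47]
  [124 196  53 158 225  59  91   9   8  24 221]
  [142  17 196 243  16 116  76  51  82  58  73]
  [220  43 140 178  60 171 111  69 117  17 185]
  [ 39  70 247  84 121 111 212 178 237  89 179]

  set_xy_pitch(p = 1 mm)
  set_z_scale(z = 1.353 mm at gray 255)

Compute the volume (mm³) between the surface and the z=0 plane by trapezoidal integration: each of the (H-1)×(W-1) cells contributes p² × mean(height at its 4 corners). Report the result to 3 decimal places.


height_mm = gray/255 × 1.353; cell vol = 1² × mean(4 corners)
unit = 1² × 1.353 / (4×255) = 0.00132647 mm³ per gray-sum
row 0: Σ corner-gray over 10 cells = 4171  → 5.5327
row 1: Σ corner-gray over 10 cells = 4682  → 6.2105
row 2: Σ corner-gray over 10 cells = 5586  → 7.4097
row 3: Σ corner-gray over 10 cells = 5073  → 6.7292
row 4: Σ corner-gray over 10 cells = 3916  → 5.1945
row 5: Σ corner-gray over 10 cells = 4142  → 5.4942
row 6: Σ corner-gray over 10 cells = 5133  → 6.8088
Σ rows: total corner-gray = 32703  → 43.3796 mm³

43.380


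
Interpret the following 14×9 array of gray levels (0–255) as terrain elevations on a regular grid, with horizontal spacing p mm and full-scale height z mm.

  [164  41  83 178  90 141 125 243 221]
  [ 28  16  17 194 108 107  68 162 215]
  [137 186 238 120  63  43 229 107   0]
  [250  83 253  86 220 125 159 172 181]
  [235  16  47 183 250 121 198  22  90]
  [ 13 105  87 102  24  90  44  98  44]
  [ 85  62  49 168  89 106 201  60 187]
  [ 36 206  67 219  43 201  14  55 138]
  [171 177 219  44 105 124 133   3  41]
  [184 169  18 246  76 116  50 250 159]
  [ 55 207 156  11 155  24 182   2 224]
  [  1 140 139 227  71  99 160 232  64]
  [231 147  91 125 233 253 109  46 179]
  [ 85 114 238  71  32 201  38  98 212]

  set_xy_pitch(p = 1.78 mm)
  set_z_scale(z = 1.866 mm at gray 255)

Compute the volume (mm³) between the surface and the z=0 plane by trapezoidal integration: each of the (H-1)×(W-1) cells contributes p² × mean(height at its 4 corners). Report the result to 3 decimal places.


294.754

height_mm = gray/255 × 1.866; cell vol = 1.78² × mean(4 corners)
unit = 1.78² × 1.866 / (4×255) = 0.00579631 mm³ per gray-sum
row 0: Σ corner-gray over 8 cells = 3774  → 21.8753
row 1: Σ corner-gray over 8 cells = 3696  → 21.4232
row 2: Σ corner-gray over 8 cells = 4736  → 27.4513
row 3: Σ corner-gray over 8 cells = 4626  → 26.8137
row 4: Σ corner-gray over 8 cells = 3156  → 18.2931
row 5: Σ corner-gray over 8 cells = 2899  → 16.8035
row 6: Σ corner-gray over 8 cells = 3526  → 20.4378
row 7: Σ corner-gray over 8 cells = 3606  → 20.9015
row 8: Σ corner-gray over 8 cells = 4015  → 23.2722
row 9: Σ corner-gray over 8 cells = 3946  → 22.8722
row 10: Σ corner-gray over 8 cells = 3954  → 22.9186
row 11: Σ corner-gray over 8 cells = 4619  → 26.7731
row 12: Σ corner-gray over 8 cells = 4299  → 24.9183
Σ rows: total corner-gray = 50852  → 294.7539 mm³


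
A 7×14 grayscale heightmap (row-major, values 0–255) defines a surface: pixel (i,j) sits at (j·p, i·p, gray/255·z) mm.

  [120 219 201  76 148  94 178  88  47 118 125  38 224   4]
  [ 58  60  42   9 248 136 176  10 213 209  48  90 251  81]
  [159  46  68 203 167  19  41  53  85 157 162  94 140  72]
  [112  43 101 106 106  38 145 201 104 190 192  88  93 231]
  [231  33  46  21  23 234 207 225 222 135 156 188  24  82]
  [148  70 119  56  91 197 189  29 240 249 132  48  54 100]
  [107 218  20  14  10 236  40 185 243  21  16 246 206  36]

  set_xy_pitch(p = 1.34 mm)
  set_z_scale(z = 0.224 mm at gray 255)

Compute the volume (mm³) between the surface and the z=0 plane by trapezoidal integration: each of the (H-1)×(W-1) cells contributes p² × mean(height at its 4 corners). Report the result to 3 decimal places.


height_mm = gray/255 × 0.224; cell vol = 1.34² × mean(4 corners)
unit = 1.34² × 0.224 / (4×255) = 0.000394328 mm³ per gray-sum
row 0: Σ corner-gray over 13 cells = 6359  → 2.5075
row 1: Σ corner-gray over 13 cells = 5824  → 2.2966
row 2: Σ corner-gray over 13 cells = 5858  → 2.3100
row 3: Σ corner-gray over 13 cells = 6498  → 2.5623
row 4: Σ corner-gray over 13 cells = 6537  → 2.5777
row 5: Σ corner-gray over 13 cells = 6249  → 2.4642
Σ rows: total corner-gray = 37325  → 14.7183 mm³

14.718


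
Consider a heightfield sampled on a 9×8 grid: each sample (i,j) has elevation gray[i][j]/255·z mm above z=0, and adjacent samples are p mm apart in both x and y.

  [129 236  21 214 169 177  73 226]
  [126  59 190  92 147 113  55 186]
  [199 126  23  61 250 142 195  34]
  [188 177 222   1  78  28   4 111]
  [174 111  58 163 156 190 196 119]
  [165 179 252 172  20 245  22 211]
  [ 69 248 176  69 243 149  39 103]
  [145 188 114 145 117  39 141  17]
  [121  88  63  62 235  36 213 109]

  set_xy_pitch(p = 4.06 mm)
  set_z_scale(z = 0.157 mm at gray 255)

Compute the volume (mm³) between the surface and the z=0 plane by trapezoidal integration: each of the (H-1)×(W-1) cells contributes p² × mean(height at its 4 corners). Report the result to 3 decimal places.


73.662

height_mm = gray/255 × 0.157; cell vol = 4.06² × mean(4 corners)
unit = 4.06² × 0.157 / (4×255) = 0.00253718 mm³ per gray-sum
row 0: Σ corner-gray over 7 cells = 3759  → 9.5373
row 1: Σ corner-gray over 7 cells = 3451  → 8.7558
row 2: Σ corner-gray over 7 cells = 3146  → 7.9820
row 3: Σ corner-gray over 7 cells = 3360  → 8.5249
row 4: Σ corner-gray over 7 cells = 4197  → 10.6486
row 5: Σ corner-gray over 7 cells = 4176  → 10.5953
row 6: Σ corner-gray over 7 cells = 3670  → 9.3115
row 7: Σ corner-gray over 7 cells = 3274  → 8.3067
Σ rows: total corner-gray = 29033  → 73.6620 mm³


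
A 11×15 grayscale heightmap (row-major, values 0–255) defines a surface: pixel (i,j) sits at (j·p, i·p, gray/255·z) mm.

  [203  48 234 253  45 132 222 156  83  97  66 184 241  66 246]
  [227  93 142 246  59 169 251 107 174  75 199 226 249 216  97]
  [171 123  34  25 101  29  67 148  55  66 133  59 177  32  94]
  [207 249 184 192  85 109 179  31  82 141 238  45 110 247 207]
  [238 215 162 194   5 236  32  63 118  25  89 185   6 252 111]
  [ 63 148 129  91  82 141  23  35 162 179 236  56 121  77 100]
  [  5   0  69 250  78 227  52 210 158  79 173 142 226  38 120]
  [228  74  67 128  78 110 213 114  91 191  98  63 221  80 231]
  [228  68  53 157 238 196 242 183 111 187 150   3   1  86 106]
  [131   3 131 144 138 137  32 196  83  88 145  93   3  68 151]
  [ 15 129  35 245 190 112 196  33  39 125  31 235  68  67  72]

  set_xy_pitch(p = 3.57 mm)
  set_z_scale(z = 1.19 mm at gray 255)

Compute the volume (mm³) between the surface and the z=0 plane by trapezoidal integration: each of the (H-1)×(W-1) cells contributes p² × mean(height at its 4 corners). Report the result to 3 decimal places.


1042.766

height_mm = gray/255 × 1.19; cell vol = 3.57² × mean(4 corners)
unit = 3.57² × 1.19 / (4×255) = 0.014869 mm³ per gray-sum
row 0: Σ corner-gray over 14 cells = 8839  → 131.4275
row 1: Σ corner-gray over 14 cells = 7099  → 105.5554
row 2: Σ corner-gray over 14 cells = 6561  → 97.5558
row 3: Σ corner-gray over 14 cells = 7711  → 114.6552
row 4: Σ corner-gray over 14 cells = 6636  → 98.6710
row 5: Σ corner-gray over 14 cells = 6652  → 98.9089
row 6: Σ corner-gray over 14 cells = 7044  → 104.7376
row 7: Σ corner-gray over 14 cells = 7199  → 107.0423
row 8: Σ corner-gray over 14 cells = 6488  → 96.4704
row 9: Σ corner-gray over 14 cells = 5901  → 87.7423
Σ rows: total corner-gray = 70130  → 1042.7665 mm³


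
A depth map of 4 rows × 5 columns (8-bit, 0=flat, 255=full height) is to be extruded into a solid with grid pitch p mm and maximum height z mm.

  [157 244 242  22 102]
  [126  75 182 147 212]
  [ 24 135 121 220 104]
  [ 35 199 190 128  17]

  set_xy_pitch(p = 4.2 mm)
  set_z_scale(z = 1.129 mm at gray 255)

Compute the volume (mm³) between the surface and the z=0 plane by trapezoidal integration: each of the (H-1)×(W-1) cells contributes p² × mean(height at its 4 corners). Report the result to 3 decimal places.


133.024

height_mm = gray/255 × 1.129; cell vol = 4.2² × mean(4 corners)
unit = 4.2² × 1.129 / (4×255) = 0.0195251 mm³ per gray-sum
row 0: Σ corner-gray over 4 cells = 2421  → 47.2702
row 1: Σ corner-gray over 4 cells = 2226  → 43.4628
row 2: Σ corner-gray over 4 cells = 2166  → 42.2913
Σ rows: total corner-gray = 6813  → 133.0242 mm³


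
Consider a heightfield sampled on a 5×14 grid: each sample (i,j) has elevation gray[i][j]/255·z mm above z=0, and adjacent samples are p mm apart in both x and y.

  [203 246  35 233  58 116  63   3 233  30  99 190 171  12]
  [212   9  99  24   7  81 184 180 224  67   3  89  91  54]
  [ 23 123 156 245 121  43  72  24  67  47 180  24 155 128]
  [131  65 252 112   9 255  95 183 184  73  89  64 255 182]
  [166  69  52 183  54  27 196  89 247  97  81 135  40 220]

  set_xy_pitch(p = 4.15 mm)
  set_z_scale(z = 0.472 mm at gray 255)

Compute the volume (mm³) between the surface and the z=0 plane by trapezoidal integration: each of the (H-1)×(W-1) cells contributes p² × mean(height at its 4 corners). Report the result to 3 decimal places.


height_mm = gray/255 × 0.472; cell vol = 4.15² × mean(4 corners)
unit = 4.15² × 0.472 / (4×255) = 0.00796963 mm³ per gray-sum
row 0: Σ corner-gray over 13 cells = 5551  → 44.2394
row 1: Σ corner-gray over 13 cells = 5047  → 40.2227
row 2: Σ corner-gray over 13 cells = 6250  → 49.8102
row 3: Σ corner-gray over 13 cells = 6511  → 51.8902
Σ rows: total corner-gray = 23359  → 186.1625 mm³

186.163


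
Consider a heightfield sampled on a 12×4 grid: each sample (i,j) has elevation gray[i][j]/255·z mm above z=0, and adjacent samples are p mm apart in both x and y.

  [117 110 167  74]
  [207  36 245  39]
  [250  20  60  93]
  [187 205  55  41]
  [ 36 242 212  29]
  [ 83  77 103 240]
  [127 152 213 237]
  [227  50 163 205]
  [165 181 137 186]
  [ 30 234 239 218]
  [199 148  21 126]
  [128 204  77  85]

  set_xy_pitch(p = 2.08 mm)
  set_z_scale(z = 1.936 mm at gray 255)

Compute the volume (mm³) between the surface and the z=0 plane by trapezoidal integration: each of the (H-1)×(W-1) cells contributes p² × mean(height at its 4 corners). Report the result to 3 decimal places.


152.261

height_mm = gray/255 × 1.936; cell vol = 2.08² × mean(4 corners)
unit = 2.08² × 1.936 / (4×255) = 0.00821168 mm³ per gray-sum
row 0: Σ corner-gray over 3 cells = 1553  → 12.7527
row 1: Σ corner-gray over 3 cells = 1311  → 10.7655
row 2: Σ corner-gray over 3 cells = 1251  → 10.2728
row 3: Σ corner-gray over 3 cells = 1721  → 14.1323
row 4: Σ corner-gray over 3 cells = 1656  → 13.5985
row 5: Σ corner-gray over 3 cells = 1777  → 14.5921
row 6: Σ corner-gray over 3 cells = 1952  → 16.0292
row 7: Σ corner-gray over 3 cells = 1845  → 15.1505
row 8: Σ corner-gray over 3 cells = 2181  → 17.9097
row 9: Σ corner-gray over 3 cells = 1857  → 15.2491
row 10: Σ corner-gray over 3 cells = 1438  → 11.8084
Σ rows: total corner-gray = 18542  → 152.2609 mm³


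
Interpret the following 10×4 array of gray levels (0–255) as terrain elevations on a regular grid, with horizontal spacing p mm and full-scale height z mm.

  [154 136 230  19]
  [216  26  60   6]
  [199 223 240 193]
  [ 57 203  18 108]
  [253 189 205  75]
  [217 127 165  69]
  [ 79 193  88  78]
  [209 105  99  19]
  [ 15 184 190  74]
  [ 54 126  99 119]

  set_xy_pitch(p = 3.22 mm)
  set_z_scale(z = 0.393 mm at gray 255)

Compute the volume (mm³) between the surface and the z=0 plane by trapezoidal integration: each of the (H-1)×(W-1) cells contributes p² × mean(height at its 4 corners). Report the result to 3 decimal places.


58.014

height_mm = gray/255 × 0.393; cell vol = 3.22² × mean(4 corners)
unit = 3.22² × 0.393 / (4×255) = 0.00399488 mm³ per gray-sum
row 0: Σ corner-gray over 3 cells = 1299  → 5.1894
row 1: Σ corner-gray over 3 cells = 1712  → 6.8392
row 2: Σ corner-gray over 3 cells = 1925  → 7.6902
row 3: Σ corner-gray over 3 cells = 1723  → 6.8832
row 4: Σ corner-gray over 3 cells = 1986  → 7.9338
row 5: Σ corner-gray over 3 cells = 1589  → 6.3479
row 6: Σ corner-gray over 3 cells = 1355  → 5.4131
row 7: Σ corner-gray over 3 cells = 1473  → 5.8845
row 8: Σ corner-gray over 3 cells = 1460  → 5.8325
Σ rows: total corner-gray = 14522  → 58.0137 mm³


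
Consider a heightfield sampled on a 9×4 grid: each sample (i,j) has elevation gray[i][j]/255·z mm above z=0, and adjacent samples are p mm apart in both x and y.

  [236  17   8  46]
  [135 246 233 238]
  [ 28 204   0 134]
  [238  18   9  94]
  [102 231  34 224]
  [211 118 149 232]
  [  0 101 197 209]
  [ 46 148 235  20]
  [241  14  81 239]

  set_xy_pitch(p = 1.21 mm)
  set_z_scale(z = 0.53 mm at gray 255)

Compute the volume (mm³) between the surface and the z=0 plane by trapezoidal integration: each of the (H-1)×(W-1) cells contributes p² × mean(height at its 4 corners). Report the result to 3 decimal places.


9.522

height_mm = gray/255 × 0.53; cell vol = 1.21² × mean(4 corners)
unit = 1.21² × 0.53 / (4×255) = 0.000760758 mm³ per gray-sum
row 0: Σ corner-gray over 3 cells = 1663  → 1.2651
row 1: Σ corner-gray over 3 cells = 1901  → 1.4462
row 2: Σ corner-gray over 3 cells = 956  → 0.7273
row 3: Σ corner-gray over 3 cells = 1242  → 0.9449
row 4: Σ corner-gray over 3 cells = 1833  → 1.3945
row 5: Σ corner-gray over 3 cells = 1782  → 1.3557
row 6: Σ corner-gray over 3 cells = 1637  → 1.2454
row 7: Σ corner-gray over 3 cells = 1502  → 1.1427
Σ rows: total corner-gray = 12516  → 9.5216 mm³


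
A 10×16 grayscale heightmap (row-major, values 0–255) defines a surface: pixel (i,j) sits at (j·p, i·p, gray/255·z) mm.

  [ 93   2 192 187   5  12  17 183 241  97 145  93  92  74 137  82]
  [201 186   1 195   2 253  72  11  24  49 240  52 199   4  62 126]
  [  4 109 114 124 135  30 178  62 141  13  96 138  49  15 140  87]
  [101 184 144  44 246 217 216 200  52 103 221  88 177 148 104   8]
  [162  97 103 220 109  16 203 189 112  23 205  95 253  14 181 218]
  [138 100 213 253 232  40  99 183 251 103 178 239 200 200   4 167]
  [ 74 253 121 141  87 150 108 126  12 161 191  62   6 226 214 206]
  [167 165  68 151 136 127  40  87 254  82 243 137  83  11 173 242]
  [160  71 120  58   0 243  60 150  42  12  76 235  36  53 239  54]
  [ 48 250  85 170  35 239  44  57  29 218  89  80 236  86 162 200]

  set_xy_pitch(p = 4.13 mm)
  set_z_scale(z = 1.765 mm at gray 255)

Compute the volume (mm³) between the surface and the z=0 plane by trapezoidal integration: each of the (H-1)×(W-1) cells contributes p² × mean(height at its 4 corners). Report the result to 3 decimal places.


height_mm = gray/255 × 1.765; cell vol = 4.13² × mean(4 corners)
unit = 4.13² × 1.765 / (4×255) = 0.0295151 mm³ per gray-sum
row 0: Σ corner-gray over 15 cells = 6156  → 181.6951
row 1: Σ corner-gray over 15 cells = 5806  → 171.3648
row 2: Σ corner-gray over 15 cells = 7176  → 211.8005
row 3: Σ corner-gray over 15 cells = 8417  → 248.4288
row 4: Σ corner-gray over 15 cells = 8915  → 263.1273
row 5: Σ corner-gray over 15 cells = 8891  → 262.4190
row 6: Σ corner-gray over 15 cells = 7919  → 233.7303
row 7: Σ corner-gray over 15 cells = 6927  → 204.4513
row 8: Σ corner-gray over 15 cells = 6812  → 201.0570
Σ rows: total corner-gray = 67019  → 1978.0742 mm³

1978.074


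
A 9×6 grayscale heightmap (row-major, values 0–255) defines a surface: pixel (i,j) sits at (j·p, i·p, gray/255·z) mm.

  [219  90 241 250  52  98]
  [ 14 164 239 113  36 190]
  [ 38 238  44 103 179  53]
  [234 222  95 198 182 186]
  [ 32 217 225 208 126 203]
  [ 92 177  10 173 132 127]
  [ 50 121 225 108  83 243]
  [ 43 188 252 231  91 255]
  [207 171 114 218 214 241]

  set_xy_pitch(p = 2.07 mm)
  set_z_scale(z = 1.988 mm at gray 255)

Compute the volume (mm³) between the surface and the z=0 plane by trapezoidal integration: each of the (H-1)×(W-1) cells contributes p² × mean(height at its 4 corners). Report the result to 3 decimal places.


height_mm = gray/255 × 1.988; cell vol = 2.07² × mean(4 corners)
unit = 2.07² × 1.988 / (4×255) = 0.00835135 mm³ per gray-sum
row 0: Σ corner-gray over 5 cells = 2891  → 24.1438
row 1: Σ corner-gray over 5 cells = 2527  → 21.1039
row 2: Σ corner-gray over 5 cells = 3033  → 25.3297
row 3: Σ corner-gray over 5 cells = 3601  → 30.0732
row 4: Σ corner-gray over 5 cells = 2990  → 24.9705
row 5: Σ corner-gray over 5 cells = 2570  → 21.4630
row 6: Σ corner-gray over 5 cells = 3189  → 26.6325
row 7: Σ corner-gray over 5 cells = 3704  → 30.9334
Σ rows: total corner-gray = 24505  → 204.6499 mm³

204.650


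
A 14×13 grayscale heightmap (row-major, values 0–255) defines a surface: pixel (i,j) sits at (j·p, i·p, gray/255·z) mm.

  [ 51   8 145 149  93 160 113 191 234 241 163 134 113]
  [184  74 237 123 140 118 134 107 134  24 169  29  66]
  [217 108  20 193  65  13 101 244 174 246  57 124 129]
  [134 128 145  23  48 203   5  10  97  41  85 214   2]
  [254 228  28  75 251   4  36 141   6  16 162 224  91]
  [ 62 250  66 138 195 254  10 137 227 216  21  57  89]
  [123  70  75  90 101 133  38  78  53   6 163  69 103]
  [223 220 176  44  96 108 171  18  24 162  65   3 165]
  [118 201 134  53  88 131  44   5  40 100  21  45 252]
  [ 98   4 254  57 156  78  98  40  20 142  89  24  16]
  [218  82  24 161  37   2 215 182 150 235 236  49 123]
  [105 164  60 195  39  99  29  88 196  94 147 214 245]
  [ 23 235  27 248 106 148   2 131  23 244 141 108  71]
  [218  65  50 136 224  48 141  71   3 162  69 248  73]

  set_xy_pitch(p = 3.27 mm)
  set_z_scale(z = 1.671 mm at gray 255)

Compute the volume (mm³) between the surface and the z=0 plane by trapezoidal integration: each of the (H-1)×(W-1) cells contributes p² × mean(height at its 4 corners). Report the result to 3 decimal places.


height_mm = gray/255 × 1.671; cell vol = 3.27² × mean(4 corners)
unit = 3.27² × 1.671 / (4×255) = 0.0175175 mm³ per gray-sum
row 0: Σ corner-gray over 12 cells = 6254  → 109.5544
row 1: Σ corner-gray over 12 cells = 5864  → 102.7225
row 2: Σ corner-gray over 12 cells = 5170  → 90.5654
row 3: Σ corner-gray over 12 cells = 4821  → 84.4518
row 4: Σ corner-gray over 12 cells = 5980  → 104.7546
row 5: Σ corner-gray over 12 cells = 5271  → 92.3347
row 6: Σ corner-gray over 12 cells = 4540  → 79.5294
row 7: Σ corner-gray over 12 cells = 4656  → 81.5614
row 8: Σ corner-gray over 12 cells = 4132  → 72.3823
row 9: Σ corner-gray over 12 cells = 5125  → 89.7771
row 10: Σ corner-gray over 12 cells = 6087  → 106.6289
row 11: Σ corner-gray over 12 cells = 5920  → 103.7035
row 12: Σ corner-gray over 12 cells = 5645  → 98.8862
Σ rows: total corner-gray = 69465  → 1216.8522 mm³

1216.852


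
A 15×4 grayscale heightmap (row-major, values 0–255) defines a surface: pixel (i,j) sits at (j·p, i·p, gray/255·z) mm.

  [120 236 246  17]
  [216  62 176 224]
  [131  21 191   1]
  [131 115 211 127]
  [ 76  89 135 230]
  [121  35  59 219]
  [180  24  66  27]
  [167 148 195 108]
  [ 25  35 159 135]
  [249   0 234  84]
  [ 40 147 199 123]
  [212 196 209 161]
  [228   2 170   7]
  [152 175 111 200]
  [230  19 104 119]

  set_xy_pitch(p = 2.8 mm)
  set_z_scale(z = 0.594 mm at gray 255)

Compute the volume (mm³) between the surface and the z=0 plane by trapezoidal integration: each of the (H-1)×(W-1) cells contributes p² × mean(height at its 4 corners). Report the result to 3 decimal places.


height_mm = gray/255 × 0.594; cell vol = 2.8² × mean(4 corners)
unit = 2.8² × 0.594 / (4×255) = 0.00456565 mm³ per gray-sum
row 0: Σ corner-gray over 3 cells = 2017  → 9.2089
row 1: Σ corner-gray over 3 cells = 1472  → 6.7206
row 2: Σ corner-gray over 3 cells = 1466  → 6.6932
row 3: Σ corner-gray over 3 cells = 1664  → 7.5972
row 4: Σ corner-gray over 3 cells = 1282  → 5.8532
row 5: Σ corner-gray over 3 cells = 915  → 4.1776
row 6: Σ corner-gray over 3 cells = 1348  → 6.1545
row 7: Σ corner-gray over 3 cells = 1509  → 6.8896
row 8: Σ corner-gray over 3 cells = 1349  → 6.1591
row 9: Σ corner-gray over 3 cells = 1656  → 7.5607
row 10: Σ corner-gray over 3 cells = 2038  → 9.3048
row 11: Σ corner-gray over 3 cells = 1762  → 8.0447
row 12: Σ corner-gray over 3 cells = 1503  → 6.8622
row 13: Σ corner-gray over 3 cells = 1519  → 6.9352
Σ rows: total corner-gray = 21500  → 98.1614 mm³

98.161


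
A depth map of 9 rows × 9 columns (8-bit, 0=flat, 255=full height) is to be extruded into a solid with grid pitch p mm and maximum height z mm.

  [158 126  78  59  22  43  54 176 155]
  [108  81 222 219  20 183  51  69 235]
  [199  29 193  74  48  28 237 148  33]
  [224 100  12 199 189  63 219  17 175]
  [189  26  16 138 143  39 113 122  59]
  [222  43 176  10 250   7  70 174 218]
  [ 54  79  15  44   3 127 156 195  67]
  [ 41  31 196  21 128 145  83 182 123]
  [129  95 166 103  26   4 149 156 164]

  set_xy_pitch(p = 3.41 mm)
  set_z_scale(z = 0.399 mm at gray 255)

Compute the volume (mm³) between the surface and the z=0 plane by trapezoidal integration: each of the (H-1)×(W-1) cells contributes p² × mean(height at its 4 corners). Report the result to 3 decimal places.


125.297

height_mm = gray/255 × 0.399; cell vol = 3.41² × mean(4 corners)
unit = 3.41² × 0.399 / (4×255) = 0.00454864 mm³ per gray-sum
row 0: Σ corner-gray over 8 cells = 3462  → 15.7474
row 1: Σ corner-gray over 8 cells = 3779  → 17.1893
row 2: Σ corner-gray over 8 cells = 3743  → 17.0256
row 3: Σ corner-gray over 8 cells = 3439  → 15.6428
row 4: Σ corner-gray over 8 cells = 3342  → 15.2016
row 5: Σ corner-gray over 8 cells = 3259  → 14.8240
row 6: Σ corner-gray over 8 cells = 3095  → 14.0780
row 7: Σ corner-gray over 8 cells = 3427  → 15.5882
Σ rows: total corner-gray = 27546  → 125.2968 mm³


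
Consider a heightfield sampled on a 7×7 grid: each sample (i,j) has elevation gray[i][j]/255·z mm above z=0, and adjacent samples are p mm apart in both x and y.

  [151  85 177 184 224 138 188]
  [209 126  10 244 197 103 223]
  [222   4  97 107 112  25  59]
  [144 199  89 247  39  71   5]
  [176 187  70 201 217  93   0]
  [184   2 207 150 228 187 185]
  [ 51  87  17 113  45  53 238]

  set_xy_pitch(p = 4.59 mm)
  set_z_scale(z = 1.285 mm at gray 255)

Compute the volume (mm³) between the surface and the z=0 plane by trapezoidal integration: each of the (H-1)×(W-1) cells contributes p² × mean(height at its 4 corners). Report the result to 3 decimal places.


491.976

height_mm = gray/255 × 1.285; cell vol = 4.59² × mean(4 corners)
unit = 4.59² × 1.285 / (4×255) = 0.0265417 mm³ per gray-sum
row 0: Σ corner-gray over 6 cells = 3747  → 99.4517
row 1: Σ corner-gray over 6 cells = 2763  → 73.3346
row 2: Σ corner-gray over 6 cells = 2410  → 63.9654
row 3: Σ corner-gray over 6 cells = 3151  → 83.6328
row 4: Σ corner-gray over 6 cells = 3629  → 96.3197
row 5: Σ corner-gray over 6 cells = 2836  → 75.2722
Σ rows: total corner-gray = 18536  → 491.9765 mm³


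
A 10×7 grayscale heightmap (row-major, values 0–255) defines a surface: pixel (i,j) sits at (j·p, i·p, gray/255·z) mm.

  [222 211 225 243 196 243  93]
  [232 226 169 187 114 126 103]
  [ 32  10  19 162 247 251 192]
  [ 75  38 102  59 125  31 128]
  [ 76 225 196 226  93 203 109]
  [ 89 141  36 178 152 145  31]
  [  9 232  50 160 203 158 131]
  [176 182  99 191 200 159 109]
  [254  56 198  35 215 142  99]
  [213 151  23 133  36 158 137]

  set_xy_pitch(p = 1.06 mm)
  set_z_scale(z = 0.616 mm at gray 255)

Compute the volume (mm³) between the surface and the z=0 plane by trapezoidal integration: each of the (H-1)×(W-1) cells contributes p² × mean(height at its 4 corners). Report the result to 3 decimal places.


height_mm = gray/255 × 0.616; cell vol = 1.06² × mean(4 corners)
unit = 1.06² × 0.616 / (4×255) = 0.000678566 mm³ per gray-sum
row 0: Σ corner-gray over 6 cells = 4530  → 3.0739
row 1: Σ corner-gray over 6 cells = 3581  → 2.4299
row 2: Σ corner-gray over 6 cells = 2515  → 1.7066
row 3: Σ corner-gray over 6 cells = 2984  → 2.0248
row 4: Σ corner-gray over 6 cells = 3495  → 2.3716
row 5: Σ corner-gray over 6 cells = 3170  → 2.1511
row 6: Σ corner-gray over 6 cells = 3693  → 2.5059
row 7: Σ corner-gray over 6 cells = 3592  → 2.4374
row 8: Σ corner-gray over 6 cells = 2997  → 2.0337
Σ rows: total corner-gray = 30557  → 20.7349 mm³

20.735


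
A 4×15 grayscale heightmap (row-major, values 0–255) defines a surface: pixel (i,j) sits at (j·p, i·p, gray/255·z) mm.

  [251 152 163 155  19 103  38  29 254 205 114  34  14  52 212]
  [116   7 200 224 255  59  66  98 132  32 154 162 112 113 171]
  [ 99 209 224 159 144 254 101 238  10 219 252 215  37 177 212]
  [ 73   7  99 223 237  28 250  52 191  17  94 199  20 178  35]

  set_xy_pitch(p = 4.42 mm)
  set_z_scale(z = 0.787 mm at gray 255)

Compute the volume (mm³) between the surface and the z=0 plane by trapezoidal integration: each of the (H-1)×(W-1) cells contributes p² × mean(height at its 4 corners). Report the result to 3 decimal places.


347.192

height_mm = gray/255 × 0.787; cell vol = 4.42² × mean(4 corners)
unit = 4.42² × 0.787 / (4×255) = 0.0150737 mm³ per gray-sum
row 0: Σ corner-gray over 14 cells = 6642  → 100.1193
row 1: Σ corner-gray over 14 cells = 8304  → 125.1718
row 2: Σ corner-gray over 14 cells = 8087  → 121.9008
Σ rows: total corner-gray = 23033  → 347.1919 mm³


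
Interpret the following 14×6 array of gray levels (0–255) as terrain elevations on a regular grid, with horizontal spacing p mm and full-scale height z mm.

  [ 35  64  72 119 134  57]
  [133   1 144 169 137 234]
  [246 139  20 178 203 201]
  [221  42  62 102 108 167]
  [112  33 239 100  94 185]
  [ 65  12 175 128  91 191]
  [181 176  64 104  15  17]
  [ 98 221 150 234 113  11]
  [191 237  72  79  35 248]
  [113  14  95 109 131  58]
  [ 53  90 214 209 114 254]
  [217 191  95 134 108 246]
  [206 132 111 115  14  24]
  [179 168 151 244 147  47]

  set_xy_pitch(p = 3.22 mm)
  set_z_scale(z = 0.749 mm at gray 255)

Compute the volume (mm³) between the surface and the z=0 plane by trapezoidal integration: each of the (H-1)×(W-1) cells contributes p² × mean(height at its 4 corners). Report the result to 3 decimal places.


height_mm = gray/255 × 0.749; cell vol = 3.22² × mean(4 corners)
unit = 3.22² × 0.749 / (4×255) = 0.00761366 mm³ per gray-sum
row 0: Σ corner-gray over 5 cells = 2139  → 16.2856
row 1: Σ corner-gray over 5 cells = 2796  → 21.2878
row 2: Σ corner-gray over 5 cells = 2543  → 19.3615
row 3: Σ corner-gray over 5 cells = 2245  → 17.0927
row 4: Σ corner-gray over 5 cells = 2297  → 17.4886
row 5: Σ corner-gray over 5 cells = 1984  → 15.1055
row 6: Σ corner-gray over 5 cells = 2461  → 18.7372
row 7: Σ corner-gray over 5 cells = 2830  → 21.5467
row 8: Σ corner-gray over 5 cells = 2154  → 16.3998
row 9: Σ corner-gray over 5 cells = 2430  → 18.5012
row 10: Σ corner-gray over 5 cells = 3080  → 23.4501
row 11: Σ corner-gray over 5 cells = 2493  → 18.9809
row 12: Σ corner-gray over 5 cells = 2620  → 19.9478
Σ rows: total corner-gray = 32072  → 244.1853 mm³

244.185
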